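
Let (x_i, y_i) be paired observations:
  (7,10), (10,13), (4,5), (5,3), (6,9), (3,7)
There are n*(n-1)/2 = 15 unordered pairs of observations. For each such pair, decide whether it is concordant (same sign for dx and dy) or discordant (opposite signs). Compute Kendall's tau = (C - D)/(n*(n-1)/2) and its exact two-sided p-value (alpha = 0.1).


Step 1: Enumerate the 15 unordered pairs (i,j) with i<j and classify each by sign(x_j-x_i) * sign(y_j-y_i).
  (1,2):dx=+3,dy=+3->C; (1,3):dx=-3,dy=-5->C; (1,4):dx=-2,dy=-7->C; (1,5):dx=-1,dy=-1->C
  (1,6):dx=-4,dy=-3->C; (2,3):dx=-6,dy=-8->C; (2,4):dx=-5,dy=-10->C; (2,5):dx=-4,dy=-4->C
  (2,6):dx=-7,dy=-6->C; (3,4):dx=+1,dy=-2->D; (3,5):dx=+2,dy=+4->C; (3,6):dx=-1,dy=+2->D
  (4,5):dx=+1,dy=+6->C; (4,6):dx=-2,dy=+4->D; (5,6):dx=-3,dy=-2->C
Step 2: C = 12, D = 3, total pairs = 15.
Step 3: tau = (C - D)/(n(n-1)/2) = (12 - 3)/15 = 0.600000.
Step 4: Exact two-sided p-value (enumerate n! = 720 permutations of y under H0): p = 0.136111.
Step 5: alpha = 0.1. fail to reject H0.

tau_b = 0.6000 (C=12, D=3), p = 0.136111, fail to reject H0.


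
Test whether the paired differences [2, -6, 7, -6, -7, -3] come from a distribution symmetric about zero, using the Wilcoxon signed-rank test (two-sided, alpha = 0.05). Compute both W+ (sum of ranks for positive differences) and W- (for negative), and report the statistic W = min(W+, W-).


Step 1: Drop any zero differences (none here) and take |d_i|.
|d| = [2, 6, 7, 6, 7, 3]
Step 2: Midrank |d_i| (ties get averaged ranks).
ranks: |2|->1, |6|->3.5, |7|->5.5, |6|->3.5, |7|->5.5, |3|->2
Step 3: Attach original signs; sum ranks with positive sign and with negative sign.
W+ = 1 + 5.5 = 6.5
W- = 3.5 + 3.5 + 5.5 + 2 = 14.5
(Check: W+ + W- = 21 should equal n(n+1)/2 = 21.)
Step 4: Test statistic W = min(W+, W-) = 6.5.
Step 5: Ties in |d|, so use the tie-corrected normal approximation.
        E[W] = n(n+1)/4 = 6*7/4 = 10.5.
        Tie groups: |d|=6 (t=2), |d|=7 (t=2); sum(t^3 - t) = 12.
        Var[W] = n(n+1)(2n+1)/24 - sum(t^3-t)/48 = 546/24 - 12/48 = 22.5.
        z = (W - E[W]) / sqrt(Var[W]) = (6.5 - 10.5) / 4.7434 = -0.8433.
        Two-sided p = 2*Phi(z) = 0.399075.
Step 6: alpha = 0.05. fail to reject H0.

W+ = 6.5, W- = 14.5, W = min = 6.5, p = 0.399075, fail to reject H0.


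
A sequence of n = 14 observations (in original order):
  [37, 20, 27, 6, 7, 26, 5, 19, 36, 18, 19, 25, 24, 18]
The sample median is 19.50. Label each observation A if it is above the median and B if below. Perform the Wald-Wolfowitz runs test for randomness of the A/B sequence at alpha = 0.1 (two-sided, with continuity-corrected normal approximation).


Step 1: Compute median = 19.50; label A = above, B = below.
Labels in order: AAABBABBABBAAB  (n_A = 7, n_B = 7)
Step 2: Count runs R = 8.
Step 3: Under H0 (random ordering), E[R] = 2*n_A*n_B/(n_A+n_B) + 1 = 2*7*7/14 + 1 = 8.0000.
        Var[R] = 2*n_A*n_B*(2*n_A*n_B - n_A - n_B) / ((n_A+n_B)^2 * (n_A+n_B-1)) = 8232/2548 = 3.2308.
        SD[R] = 1.7974.
Step 4: R = E[R], so z = 0 with no continuity correction.
Step 5: Two-sided p-value via normal approximation = 2*(1 - Phi(|z|)) = 1.000000.
Step 6: alpha = 0.1. fail to reject H0.

R = 8, z = 0.0000, p = 1.000000, fail to reject H0.


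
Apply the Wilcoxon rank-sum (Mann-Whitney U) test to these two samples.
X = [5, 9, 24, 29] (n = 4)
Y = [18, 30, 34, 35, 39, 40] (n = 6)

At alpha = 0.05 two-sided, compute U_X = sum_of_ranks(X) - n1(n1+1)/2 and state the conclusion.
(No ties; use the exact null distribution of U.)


Step 1: Combine and sort all 10 observations; assign midranks.
sorted (value, group): (5,X), (9,X), (18,Y), (24,X), (29,X), (30,Y), (34,Y), (35,Y), (39,Y), (40,Y)
ranks: 5->1, 9->2, 18->3, 24->4, 29->5, 30->6, 34->7, 35->8, 39->9, 40->10
Step 2: Rank sum for X: R1 = 1 + 2 + 4 + 5 = 12.
Step 3: U_X = R1 - n1(n1+1)/2 = 12 - 4*5/2 = 12 - 10 = 2.
       U_Y = n1*n2 - U_X = 24 - 2 = 22.
Step 4: No ties, so the exact null distribution of U (based on enumerating the C(10,4) = 210 equally likely rank assignments) gives the two-sided p-value.
Step 5: p-value = 0.038095; compare to alpha = 0.05. reject H0.

U_X = 2, p = 0.038095, reject H0 at alpha = 0.05.


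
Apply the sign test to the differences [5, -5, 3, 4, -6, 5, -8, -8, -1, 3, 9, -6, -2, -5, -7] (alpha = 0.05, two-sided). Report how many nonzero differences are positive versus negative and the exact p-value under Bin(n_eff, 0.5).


Step 1: Discard zero differences. Original n = 15; n_eff = number of nonzero differences = 15.
Nonzero differences (with sign): +5, -5, +3, +4, -6, +5, -8, -8, -1, +3, +9, -6, -2, -5, -7
Step 2: Count signs: positive = 6, negative = 9.
Step 3: Under H0: P(positive) = 0.5, so the number of positives S ~ Bin(15, 0.5).
Step 4: Two-sided exact p-value = sum of Bin(15,0.5) probabilities at or below the observed probability = 0.607239.
Step 5: alpha = 0.05. fail to reject H0.

n_eff = 15, pos = 6, neg = 9, p = 0.607239, fail to reject H0.


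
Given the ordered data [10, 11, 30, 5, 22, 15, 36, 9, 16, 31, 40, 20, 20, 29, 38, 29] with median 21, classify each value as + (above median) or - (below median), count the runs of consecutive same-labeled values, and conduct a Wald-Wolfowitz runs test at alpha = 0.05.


Step 1: Compute median = 21; label A = above, B = below.
Labels in order: BBABABABBAABBAAA  (n_A = 8, n_B = 8)
Step 2: Count runs R = 10.
Step 3: Under H0 (random ordering), E[R] = 2*n_A*n_B/(n_A+n_B) + 1 = 2*8*8/16 + 1 = 9.0000.
        Var[R] = 2*n_A*n_B*(2*n_A*n_B - n_A - n_B) / ((n_A+n_B)^2 * (n_A+n_B-1)) = 14336/3840 = 3.7333.
        SD[R] = 1.9322.
Step 4: Continuity-corrected z = (R - 0.5 - E[R]) / SD[R] = (10 - 0.5 - 9.0000) / 1.9322 = 0.2588.
Step 5: Two-sided p-value via normal approximation = 2*(1 - Phi(|z|)) = 0.795809.
Step 6: alpha = 0.05. fail to reject H0.

R = 10, z = 0.2588, p = 0.795809, fail to reject H0.


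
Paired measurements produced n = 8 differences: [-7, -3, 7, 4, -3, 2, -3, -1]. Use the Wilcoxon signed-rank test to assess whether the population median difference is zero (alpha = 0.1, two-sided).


Step 1: Drop any zero differences (none here) and take |d_i|.
|d| = [7, 3, 7, 4, 3, 2, 3, 1]
Step 2: Midrank |d_i| (ties get averaged ranks).
ranks: |7|->7.5, |3|->4, |7|->7.5, |4|->6, |3|->4, |2|->2, |3|->4, |1|->1
Step 3: Attach original signs; sum ranks with positive sign and with negative sign.
W+ = 7.5 + 6 + 2 = 15.5
W- = 7.5 + 4 + 4 + 4 + 1 = 20.5
(Check: W+ + W- = 36 should equal n(n+1)/2 = 36.)
Step 4: Test statistic W = min(W+, W-) = 15.5.
Step 5: Ties in |d|, so use the tie-corrected normal approximation.
        E[W] = n(n+1)/4 = 8*9/4 = 18.
        Tie groups: |d|=3 (t=3), |d|=7 (t=2); sum(t^3 - t) = 30.
        Var[W] = n(n+1)(2n+1)/24 - sum(t^3-t)/48 = 1224/24 - 30/48 = 50.375.
        z = (W - E[W]) / sqrt(Var[W]) = (15.5 - 18) / 7.0975 = -0.3522.
        Two-sided p = 2*Phi(z) = 0.724662.
Step 6: alpha = 0.1. fail to reject H0.

W+ = 15.5, W- = 20.5, W = min = 15.5, p = 0.724662, fail to reject H0.


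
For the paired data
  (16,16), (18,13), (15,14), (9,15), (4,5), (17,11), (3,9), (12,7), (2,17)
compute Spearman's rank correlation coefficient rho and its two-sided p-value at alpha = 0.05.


Step 1: Rank x and y separately (midranks; no ties here).
rank(x): 16->7, 18->9, 15->6, 9->4, 4->3, 17->8, 3->2, 12->5, 2->1
rank(y): 16->8, 13->5, 14->6, 15->7, 5->1, 11->4, 9->3, 7->2, 17->9
Step 2: d_i = R_x(i) - R_y(i); compute d_i^2.
  (7-8)^2=1, (9-5)^2=16, (6-6)^2=0, (4-7)^2=9, (3-1)^2=4, (8-4)^2=16, (2-3)^2=1, (5-2)^2=9, (1-9)^2=64
sum(d^2) = 120.
Step 3: rho = 1 - 6*120 / (9*(9^2 - 1)) = 1 - 720/720 = 0.000000.
Step 4: Under H0, t = rho * sqrt((n-2)/(1-rho^2)) = 0.0000 ~ t(7).
Step 5: Two-sided p-value from the t-distribution with 7 df = 1.000000.
Step 6: alpha = 0.05. fail to reject H0.

rho = 0.0000, p = 1.000000, fail to reject H0 at alpha = 0.05.


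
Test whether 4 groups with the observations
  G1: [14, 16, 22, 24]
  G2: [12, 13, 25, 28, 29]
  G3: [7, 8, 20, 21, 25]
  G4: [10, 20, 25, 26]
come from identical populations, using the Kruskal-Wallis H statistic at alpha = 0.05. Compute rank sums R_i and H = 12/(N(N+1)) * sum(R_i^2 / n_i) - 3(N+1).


Step 1: Combine all N = 18 observations and assign midranks.
sorted (value, group, rank): (7,G3,1), (8,G3,2), (10,G4,3), (12,G2,4), (13,G2,5), (14,G1,6), (16,G1,7), (20,G3,8.5), (20,G4,8.5), (21,G3,10), (22,G1,11), (24,G1,12), (25,G2,14), (25,G3,14), (25,G4,14), (26,G4,16), (28,G2,17), (29,G2,18)
Step 2: Sum ranks within each group.
R_1 = 36 (n_1 = 4)
R_2 = 58 (n_2 = 5)
R_3 = 35.5 (n_3 = 5)
R_4 = 41.5 (n_4 = 4)
Step 3: H = 12/(N(N+1)) * sum(R_i^2/n_i) - 3(N+1)
     = 12/(18*19) * (36^2/4 + 58^2/5 + 35.5^2/5 + 41.5^2/4) - 3*19
     = 0.035088 * 1679.41 - 57
     = 1.926754.
Step 4: Ties present; correction factor C = 1 - 30/(18^3 - 18) = 0.994840. Corrected H = 1.926754 / 0.994840 = 1.936748.
Step 5: Under H0, H ~ chi^2(3); p-value = 0.585638.
Step 6: alpha = 0.05. fail to reject H0.

H = 1.9367, df = 3, p = 0.585638, fail to reject H0.


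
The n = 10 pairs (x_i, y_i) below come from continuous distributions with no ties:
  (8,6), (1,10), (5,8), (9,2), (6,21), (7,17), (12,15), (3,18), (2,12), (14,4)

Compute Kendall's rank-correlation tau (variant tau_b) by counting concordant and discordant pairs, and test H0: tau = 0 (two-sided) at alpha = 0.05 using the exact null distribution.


Step 1: Enumerate the 45 unordered pairs (i,j) with i<j and classify each by sign(x_j-x_i) * sign(y_j-y_i).
  (1,2):dx=-7,dy=+4->D; (1,3):dx=-3,dy=+2->D; (1,4):dx=+1,dy=-4->D; (1,5):dx=-2,dy=+15->D
  (1,6):dx=-1,dy=+11->D; (1,7):dx=+4,dy=+9->C; (1,8):dx=-5,dy=+12->D; (1,9):dx=-6,dy=+6->D
  (1,10):dx=+6,dy=-2->D; (2,3):dx=+4,dy=-2->D; (2,4):dx=+8,dy=-8->D; (2,5):dx=+5,dy=+11->C
  (2,6):dx=+6,dy=+7->C; (2,7):dx=+11,dy=+5->C; (2,8):dx=+2,dy=+8->C; (2,9):dx=+1,dy=+2->C
  (2,10):dx=+13,dy=-6->D; (3,4):dx=+4,dy=-6->D; (3,5):dx=+1,dy=+13->C; (3,6):dx=+2,dy=+9->C
  (3,7):dx=+7,dy=+7->C; (3,8):dx=-2,dy=+10->D; (3,9):dx=-3,dy=+4->D; (3,10):dx=+9,dy=-4->D
  (4,5):dx=-3,dy=+19->D; (4,6):dx=-2,dy=+15->D; (4,7):dx=+3,dy=+13->C; (4,8):dx=-6,dy=+16->D
  (4,9):dx=-7,dy=+10->D; (4,10):dx=+5,dy=+2->C; (5,6):dx=+1,dy=-4->D; (5,7):dx=+6,dy=-6->D
  (5,8):dx=-3,dy=-3->C; (5,9):dx=-4,dy=-9->C; (5,10):dx=+8,dy=-17->D; (6,7):dx=+5,dy=-2->D
  (6,8):dx=-4,dy=+1->D; (6,9):dx=-5,dy=-5->C; (6,10):dx=+7,dy=-13->D; (7,8):dx=-9,dy=+3->D
  (7,9):dx=-10,dy=-3->C; (7,10):dx=+2,dy=-11->D; (8,9):dx=-1,dy=-6->C; (8,10):dx=+11,dy=-14->D
  (9,10):dx=+12,dy=-8->D
Step 2: C = 16, D = 29, total pairs = 45.
Step 3: tau = (C - D)/(n(n-1)/2) = (16 - 29)/45 = -0.288889.
Step 4: Exact two-sided p-value (enumerate n! = 3628800 permutations of y under H0): p = 0.291248.
Step 5: alpha = 0.05. fail to reject H0.

tau_b = -0.2889 (C=16, D=29), p = 0.291248, fail to reject H0.


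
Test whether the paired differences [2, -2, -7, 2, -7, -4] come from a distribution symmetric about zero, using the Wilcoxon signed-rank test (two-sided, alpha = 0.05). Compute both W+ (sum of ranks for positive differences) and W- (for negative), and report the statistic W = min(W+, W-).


Step 1: Drop any zero differences (none here) and take |d_i|.
|d| = [2, 2, 7, 2, 7, 4]
Step 2: Midrank |d_i| (ties get averaged ranks).
ranks: |2|->2, |2|->2, |7|->5.5, |2|->2, |7|->5.5, |4|->4
Step 3: Attach original signs; sum ranks with positive sign and with negative sign.
W+ = 2 + 2 = 4
W- = 2 + 5.5 + 5.5 + 4 = 17
(Check: W+ + W- = 21 should equal n(n+1)/2 = 21.)
Step 4: Test statistic W = min(W+, W-) = 4.
Step 5: Ties in |d|, so use the tie-corrected normal approximation.
        E[W] = n(n+1)/4 = 6*7/4 = 10.5.
        Tie groups: |d|=2 (t=3), |d|=7 (t=2); sum(t^3 - t) = 30.
        Var[W] = n(n+1)(2n+1)/24 - sum(t^3-t)/48 = 546/24 - 30/48 = 22.125.
        z = (W - E[W]) / sqrt(Var[W]) = (4 - 10.5) / 4.7037 = -1.3819.
        Two-sided p = 2*Phi(z) = 0.167007.
Step 6: alpha = 0.05. fail to reject H0.

W+ = 4, W- = 17, W = min = 4, p = 0.167007, fail to reject H0.


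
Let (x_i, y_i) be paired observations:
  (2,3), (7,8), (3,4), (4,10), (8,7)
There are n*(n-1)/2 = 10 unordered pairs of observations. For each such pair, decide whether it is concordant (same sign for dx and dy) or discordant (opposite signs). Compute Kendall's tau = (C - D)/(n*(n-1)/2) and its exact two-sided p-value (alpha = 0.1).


Step 1: Enumerate the 10 unordered pairs (i,j) with i<j and classify each by sign(x_j-x_i) * sign(y_j-y_i).
  (1,2):dx=+5,dy=+5->C; (1,3):dx=+1,dy=+1->C; (1,4):dx=+2,dy=+7->C; (1,5):dx=+6,dy=+4->C
  (2,3):dx=-4,dy=-4->C; (2,4):dx=-3,dy=+2->D; (2,5):dx=+1,dy=-1->D; (3,4):dx=+1,dy=+6->C
  (3,5):dx=+5,dy=+3->C; (4,5):dx=+4,dy=-3->D
Step 2: C = 7, D = 3, total pairs = 10.
Step 3: tau = (C - D)/(n(n-1)/2) = (7 - 3)/10 = 0.400000.
Step 4: Exact two-sided p-value (enumerate n! = 120 permutations of y under H0): p = 0.483333.
Step 5: alpha = 0.1. fail to reject H0.

tau_b = 0.4000 (C=7, D=3), p = 0.483333, fail to reject H0.


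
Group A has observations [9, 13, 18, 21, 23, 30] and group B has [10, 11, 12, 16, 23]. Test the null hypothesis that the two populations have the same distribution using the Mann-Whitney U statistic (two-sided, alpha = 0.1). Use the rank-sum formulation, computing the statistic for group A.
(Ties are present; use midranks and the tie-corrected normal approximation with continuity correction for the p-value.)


Step 1: Combine and sort all 11 observations; assign midranks.
sorted (value, group): (9,X), (10,Y), (11,Y), (12,Y), (13,X), (16,Y), (18,X), (21,X), (23,X), (23,Y), (30,X)
ranks: 9->1, 10->2, 11->3, 12->4, 13->5, 16->6, 18->7, 21->8, 23->9.5, 23->9.5, 30->11
Step 2: Rank sum for X: R1 = 1 + 5 + 7 + 8 + 9.5 + 11 = 41.5.
Step 3: U_X = R1 - n1(n1+1)/2 = 41.5 - 6*7/2 = 41.5 - 21 = 20.5.
       U_Y = n1*n2 - U_X = 30 - 20.5 = 9.5.
Step 4: Ties are present, so use the tie-corrected normal approximation (with continuity correction) for the p-value.
Step 5: p-value = 0.360216; compare to alpha = 0.1. fail to reject H0.

U_X = 20.5, p = 0.360216, fail to reject H0 at alpha = 0.1.


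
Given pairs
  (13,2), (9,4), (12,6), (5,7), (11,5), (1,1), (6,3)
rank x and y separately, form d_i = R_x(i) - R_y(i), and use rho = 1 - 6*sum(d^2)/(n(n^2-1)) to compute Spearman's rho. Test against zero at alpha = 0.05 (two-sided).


Step 1: Rank x and y separately (midranks; no ties here).
rank(x): 13->7, 9->4, 12->6, 5->2, 11->5, 1->1, 6->3
rank(y): 2->2, 4->4, 6->6, 7->7, 5->5, 1->1, 3->3
Step 2: d_i = R_x(i) - R_y(i); compute d_i^2.
  (7-2)^2=25, (4-4)^2=0, (6-6)^2=0, (2-7)^2=25, (5-5)^2=0, (1-1)^2=0, (3-3)^2=0
sum(d^2) = 50.
Step 3: rho = 1 - 6*50 / (7*(7^2 - 1)) = 1 - 300/336 = 0.107143.
Step 4: Under H0, t = rho * sqrt((n-2)/(1-rho^2)) = 0.2410 ~ t(5).
Step 5: Two-sided p-value from the t-distribution with 5 df = 0.819151.
Step 6: alpha = 0.05. fail to reject H0.

rho = 0.1071, p = 0.819151, fail to reject H0 at alpha = 0.05.


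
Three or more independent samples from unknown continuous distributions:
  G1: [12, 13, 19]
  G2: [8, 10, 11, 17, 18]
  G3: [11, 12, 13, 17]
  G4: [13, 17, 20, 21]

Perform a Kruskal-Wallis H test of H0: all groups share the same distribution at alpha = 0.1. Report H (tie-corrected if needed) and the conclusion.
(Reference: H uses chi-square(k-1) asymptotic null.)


Step 1: Combine all N = 16 observations and assign midranks.
sorted (value, group, rank): (8,G2,1), (10,G2,2), (11,G2,3.5), (11,G3,3.5), (12,G1,5.5), (12,G3,5.5), (13,G1,8), (13,G3,8), (13,G4,8), (17,G2,11), (17,G3,11), (17,G4,11), (18,G2,13), (19,G1,14), (20,G4,15), (21,G4,16)
Step 2: Sum ranks within each group.
R_1 = 27.5 (n_1 = 3)
R_2 = 30.5 (n_2 = 5)
R_3 = 28 (n_3 = 4)
R_4 = 50 (n_4 = 4)
Step 3: H = 12/(N(N+1)) * sum(R_i^2/n_i) - 3(N+1)
     = 12/(16*17) * (27.5^2/3 + 30.5^2/5 + 28^2/4 + 50^2/4) - 3*17
     = 0.044118 * 1259.13 - 51
     = 4.550000.
Step 4: Ties present; correction factor C = 1 - 60/(16^3 - 16) = 0.985294. Corrected H = 4.550000 / 0.985294 = 4.617910.
Step 5: Under H0, H ~ chi^2(3); p-value = 0.202011.
Step 6: alpha = 0.1. fail to reject H0.

H = 4.6179, df = 3, p = 0.202011, fail to reject H0.


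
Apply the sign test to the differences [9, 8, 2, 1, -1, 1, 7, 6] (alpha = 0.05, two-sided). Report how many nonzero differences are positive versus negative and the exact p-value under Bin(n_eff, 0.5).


Step 1: Discard zero differences. Original n = 8; n_eff = number of nonzero differences = 8.
Nonzero differences (with sign): +9, +8, +2, +1, -1, +1, +7, +6
Step 2: Count signs: positive = 7, negative = 1.
Step 3: Under H0: P(positive) = 0.5, so the number of positives S ~ Bin(8, 0.5).
Step 4: Two-sided exact p-value = sum of Bin(8,0.5) probabilities at or below the observed probability = 0.070312.
Step 5: alpha = 0.05. fail to reject H0.

n_eff = 8, pos = 7, neg = 1, p = 0.070312, fail to reject H0.


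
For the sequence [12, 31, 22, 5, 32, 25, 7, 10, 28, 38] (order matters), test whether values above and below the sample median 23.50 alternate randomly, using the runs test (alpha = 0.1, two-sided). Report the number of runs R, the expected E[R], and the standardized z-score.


Step 1: Compute median = 23.50; label A = above, B = below.
Labels in order: BABBAABBAA  (n_A = 5, n_B = 5)
Step 2: Count runs R = 6.
Step 3: Under H0 (random ordering), E[R] = 2*n_A*n_B/(n_A+n_B) + 1 = 2*5*5/10 + 1 = 6.0000.
        Var[R] = 2*n_A*n_B*(2*n_A*n_B - n_A - n_B) / ((n_A+n_B)^2 * (n_A+n_B-1)) = 2000/900 = 2.2222.
        SD[R] = 1.4907.
Step 4: R = E[R], so z = 0 with no continuity correction.
Step 5: Two-sided p-value via normal approximation = 2*(1 - Phi(|z|)) = 1.000000.
Step 6: alpha = 0.1. fail to reject H0.

R = 6, z = 0.0000, p = 1.000000, fail to reject H0.


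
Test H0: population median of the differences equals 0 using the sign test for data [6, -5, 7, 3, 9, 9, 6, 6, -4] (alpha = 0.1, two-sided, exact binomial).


Step 1: Discard zero differences. Original n = 9; n_eff = number of nonzero differences = 9.
Nonzero differences (with sign): +6, -5, +7, +3, +9, +9, +6, +6, -4
Step 2: Count signs: positive = 7, negative = 2.
Step 3: Under H0: P(positive) = 0.5, so the number of positives S ~ Bin(9, 0.5).
Step 4: Two-sided exact p-value = sum of Bin(9,0.5) probabilities at or below the observed probability = 0.179688.
Step 5: alpha = 0.1. fail to reject H0.

n_eff = 9, pos = 7, neg = 2, p = 0.179688, fail to reject H0.


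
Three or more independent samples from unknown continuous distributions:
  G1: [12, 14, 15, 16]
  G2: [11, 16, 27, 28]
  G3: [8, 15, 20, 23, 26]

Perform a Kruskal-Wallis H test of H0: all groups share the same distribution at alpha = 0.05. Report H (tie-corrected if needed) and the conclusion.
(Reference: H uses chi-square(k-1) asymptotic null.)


Step 1: Combine all N = 13 observations and assign midranks.
sorted (value, group, rank): (8,G3,1), (11,G2,2), (12,G1,3), (14,G1,4), (15,G1,5.5), (15,G3,5.5), (16,G1,7.5), (16,G2,7.5), (20,G3,9), (23,G3,10), (26,G3,11), (27,G2,12), (28,G2,13)
Step 2: Sum ranks within each group.
R_1 = 20 (n_1 = 4)
R_2 = 34.5 (n_2 = 4)
R_3 = 36.5 (n_3 = 5)
Step 3: H = 12/(N(N+1)) * sum(R_i^2/n_i) - 3(N+1)
     = 12/(13*14) * (20^2/4 + 34.5^2/4 + 36.5^2/5) - 3*14
     = 0.065934 * 664.013 - 42
     = 1.781044.
Step 4: Ties present; correction factor C = 1 - 12/(13^3 - 13) = 0.994505. Corrected H = 1.781044 / 0.994505 = 1.790884.
Step 5: Under H0, H ~ chi^2(2); p-value = 0.408427.
Step 6: alpha = 0.05. fail to reject H0.

H = 1.7909, df = 2, p = 0.408427, fail to reject H0.


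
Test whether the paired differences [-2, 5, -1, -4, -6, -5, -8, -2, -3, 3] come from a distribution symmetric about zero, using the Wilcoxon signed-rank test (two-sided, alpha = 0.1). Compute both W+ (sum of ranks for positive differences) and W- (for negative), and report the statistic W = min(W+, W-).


Step 1: Drop any zero differences (none here) and take |d_i|.
|d| = [2, 5, 1, 4, 6, 5, 8, 2, 3, 3]
Step 2: Midrank |d_i| (ties get averaged ranks).
ranks: |2|->2.5, |5|->7.5, |1|->1, |4|->6, |6|->9, |5|->7.5, |8|->10, |2|->2.5, |3|->4.5, |3|->4.5
Step 3: Attach original signs; sum ranks with positive sign and with negative sign.
W+ = 7.5 + 4.5 = 12
W- = 2.5 + 1 + 6 + 9 + 7.5 + 10 + 2.5 + 4.5 = 43
(Check: W+ + W- = 55 should equal n(n+1)/2 = 55.)
Step 4: Test statistic W = min(W+, W-) = 12.
Step 5: Ties in |d|, so use the tie-corrected normal approximation.
        E[W] = n(n+1)/4 = 10*11/4 = 27.5.
        Tie groups: |d|=2 (t=2), |d|=3 (t=2), |d|=5 (t=2); sum(t^3 - t) = 18.
        Var[W] = n(n+1)(2n+1)/24 - sum(t^3-t)/48 = 2310/24 - 18/48 = 95.875.
        z = (W - E[W]) / sqrt(Var[W]) = (12 - 27.5) / 9.7916 = -1.5830.
        Two-sided p = 2*Phi(z) = 0.113423.
Step 6: alpha = 0.1. fail to reject H0.

W+ = 12, W- = 43, W = min = 12, p = 0.113423, fail to reject H0.


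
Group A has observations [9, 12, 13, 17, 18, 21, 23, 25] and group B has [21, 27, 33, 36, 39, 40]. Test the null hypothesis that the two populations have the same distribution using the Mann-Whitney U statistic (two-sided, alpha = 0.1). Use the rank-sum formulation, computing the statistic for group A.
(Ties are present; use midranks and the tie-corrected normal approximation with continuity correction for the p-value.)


Step 1: Combine and sort all 14 observations; assign midranks.
sorted (value, group): (9,X), (12,X), (13,X), (17,X), (18,X), (21,X), (21,Y), (23,X), (25,X), (27,Y), (33,Y), (36,Y), (39,Y), (40,Y)
ranks: 9->1, 12->2, 13->3, 17->4, 18->5, 21->6.5, 21->6.5, 23->8, 25->9, 27->10, 33->11, 36->12, 39->13, 40->14
Step 2: Rank sum for X: R1 = 1 + 2 + 3 + 4 + 5 + 6.5 + 8 + 9 = 38.5.
Step 3: U_X = R1 - n1(n1+1)/2 = 38.5 - 8*9/2 = 38.5 - 36 = 2.5.
       U_Y = n1*n2 - U_X = 48 - 2.5 = 45.5.
Step 4: Ties are present, so use the tie-corrected normal approximation (with continuity correction) for the p-value.
Step 5: p-value = 0.006646; compare to alpha = 0.1. reject H0.

U_X = 2.5, p = 0.006646, reject H0 at alpha = 0.1.


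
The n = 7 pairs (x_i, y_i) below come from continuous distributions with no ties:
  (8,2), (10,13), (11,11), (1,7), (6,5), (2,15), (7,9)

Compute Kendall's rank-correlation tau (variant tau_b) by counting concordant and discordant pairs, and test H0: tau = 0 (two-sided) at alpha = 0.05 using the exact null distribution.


Step 1: Enumerate the 21 unordered pairs (i,j) with i<j and classify each by sign(x_j-x_i) * sign(y_j-y_i).
  (1,2):dx=+2,dy=+11->C; (1,3):dx=+3,dy=+9->C; (1,4):dx=-7,dy=+5->D; (1,5):dx=-2,dy=+3->D
  (1,6):dx=-6,dy=+13->D; (1,7):dx=-1,dy=+7->D; (2,3):dx=+1,dy=-2->D; (2,4):dx=-9,dy=-6->C
  (2,5):dx=-4,dy=-8->C; (2,6):dx=-8,dy=+2->D; (2,7):dx=-3,dy=-4->C; (3,4):dx=-10,dy=-4->C
  (3,5):dx=-5,dy=-6->C; (3,6):dx=-9,dy=+4->D; (3,7):dx=-4,dy=-2->C; (4,5):dx=+5,dy=-2->D
  (4,6):dx=+1,dy=+8->C; (4,7):dx=+6,dy=+2->C; (5,6):dx=-4,dy=+10->D; (5,7):dx=+1,dy=+4->C
  (6,7):dx=+5,dy=-6->D
Step 2: C = 11, D = 10, total pairs = 21.
Step 3: tau = (C - D)/(n(n-1)/2) = (11 - 10)/21 = 0.047619.
Step 4: Exact two-sided p-value (enumerate n! = 5040 permutations of y under H0): p = 1.000000.
Step 5: alpha = 0.05. fail to reject H0.

tau_b = 0.0476 (C=11, D=10), p = 1.000000, fail to reject H0.


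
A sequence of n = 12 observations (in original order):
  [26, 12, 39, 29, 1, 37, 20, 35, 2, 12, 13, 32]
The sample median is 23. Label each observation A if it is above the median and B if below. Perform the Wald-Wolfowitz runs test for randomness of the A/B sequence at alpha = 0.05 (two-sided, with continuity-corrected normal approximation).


Step 1: Compute median = 23; label A = above, B = below.
Labels in order: ABAABABABBBA  (n_A = 6, n_B = 6)
Step 2: Count runs R = 9.
Step 3: Under H0 (random ordering), E[R] = 2*n_A*n_B/(n_A+n_B) + 1 = 2*6*6/12 + 1 = 7.0000.
        Var[R] = 2*n_A*n_B*(2*n_A*n_B - n_A - n_B) / ((n_A+n_B)^2 * (n_A+n_B-1)) = 4320/1584 = 2.7273.
        SD[R] = 1.6514.
Step 4: Continuity-corrected z = (R - 0.5 - E[R]) / SD[R] = (9 - 0.5 - 7.0000) / 1.6514 = 0.9083.
Step 5: Two-sided p-value via normal approximation = 2*(1 - Phi(|z|)) = 0.363722.
Step 6: alpha = 0.05. fail to reject H0.

R = 9, z = 0.9083, p = 0.363722, fail to reject H0.


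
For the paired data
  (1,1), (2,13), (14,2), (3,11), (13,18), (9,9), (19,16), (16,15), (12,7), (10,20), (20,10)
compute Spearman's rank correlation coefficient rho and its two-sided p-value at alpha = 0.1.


Step 1: Rank x and y separately (midranks; no ties here).
rank(x): 1->1, 2->2, 14->8, 3->3, 13->7, 9->4, 19->10, 16->9, 12->6, 10->5, 20->11
rank(y): 1->1, 13->7, 2->2, 11->6, 18->10, 9->4, 16->9, 15->8, 7->3, 20->11, 10->5
Step 2: d_i = R_x(i) - R_y(i); compute d_i^2.
  (1-1)^2=0, (2-7)^2=25, (8-2)^2=36, (3-6)^2=9, (7-10)^2=9, (4-4)^2=0, (10-9)^2=1, (9-8)^2=1, (6-3)^2=9, (5-11)^2=36, (11-5)^2=36
sum(d^2) = 162.
Step 3: rho = 1 - 6*162 / (11*(11^2 - 1)) = 1 - 972/1320 = 0.263636.
Step 4: Under H0, t = rho * sqrt((n-2)/(1-rho^2)) = 0.8199 ~ t(9).
Step 5: Two-sided p-value from the t-distribution with 9 df = 0.433441.
Step 6: alpha = 0.1. fail to reject H0.

rho = 0.2636, p = 0.433441, fail to reject H0 at alpha = 0.1.


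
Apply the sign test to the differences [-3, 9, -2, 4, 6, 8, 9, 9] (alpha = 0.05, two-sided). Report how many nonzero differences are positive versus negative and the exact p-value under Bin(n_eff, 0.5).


Step 1: Discard zero differences. Original n = 8; n_eff = number of nonzero differences = 8.
Nonzero differences (with sign): -3, +9, -2, +4, +6, +8, +9, +9
Step 2: Count signs: positive = 6, negative = 2.
Step 3: Under H0: P(positive) = 0.5, so the number of positives S ~ Bin(8, 0.5).
Step 4: Two-sided exact p-value = sum of Bin(8,0.5) probabilities at or below the observed probability = 0.289062.
Step 5: alpha = 0.05. fail to reject H0.

n_eff = 8, pos = 6, neg = 2, p = 0.289062, fail to reject H0.


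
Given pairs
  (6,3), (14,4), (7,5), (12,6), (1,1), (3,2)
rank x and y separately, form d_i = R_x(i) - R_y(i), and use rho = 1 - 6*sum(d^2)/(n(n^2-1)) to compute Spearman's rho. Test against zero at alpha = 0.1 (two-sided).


Step 1: Rank x and y separately (midranks; no ties here).
rank(x): 6->3, 14->6, 7->4, 12->5, 1->1, 3->2
rank(y): 3->3, 4->4, 5->5, 6->6, 1->1, 2->2
Step 2: d_i = R_x(i) - R_y(i); compute d_i^2.
  (3-3)^2=0, (6-4)^2=4, (4-5)^2=1, (5-6)^2=1, (1-1)^2=0, (2-2)^2=0
sum(d^2) = 6.
Step 3: rho = 1 - 6*6 / (6*(6^2 - 1)) = 1 - 36/210 = 0.828571.
Step 4: Under H0, t = rho * sqrt((n-2)/(1-rho^2)) = 2.9598 ~ t(4).
Step 5: Two-sided p-value from the t-distribution with 4 df = 0.041563.
Step 6: alpha = 0.1. reject H0.

rho = 0.8286, p = 0.041563, reject H0 at alpha = 0.1.


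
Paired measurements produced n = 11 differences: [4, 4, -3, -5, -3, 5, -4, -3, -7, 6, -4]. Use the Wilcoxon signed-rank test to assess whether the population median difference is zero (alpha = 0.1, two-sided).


Step 1: Drop any zero differences (none here) and take |d_i|.
|d| = [4, 4, 3, 5, 3, 5, 4, 3, 7, 6, 4]
Step 2: Midrank |d_i| (ties get averaged ranks).
ranks: |4|->5.5, |4|->5.5, |3|->2, |5|->8.5, |3|->2, |5|->8.5, |4|->5.5, |3|->2, |7|->11, |6|->10, |4|->5.5
Step 3: Attach original signs; sum ranks with positive sign and with negative sign.
W+ = 5.5 + 5.5 + 8.5 + 10 = 29.5
W- = 2 + 8.5 + 2 + 5.5 + 2 + 11 + 5.5 = 36.5
(Check: W+ + W- = 66 should equal n(n+1)/2 = 66.)
Step 4: Test statistic W = min(W+, W-) = 29.5.
Step 5: Ties in |d|, so use the tie-corrected normal approximation.
        E[W] = n(n+1)/4 = 11*12/4 = 33.
        Tie groups: |d|=3 (t=3), |d|=4 (t=4), |d|=5 (t=2); sum(t^3 - t) = 90.
        Var[W] = n(n+1)(2n+1)/24 - sum(t^3-t)/48 = 3036/24 - 90/48 = 124.625.
        z = (W - E[W]) / sqrt(Var[W]) = (29.5 - 33) / 11.1636 = -0.3135.
        Two-sided p = 2*Phi(z) = 0.753886.
Step 6: alpha = 0.1. fail to reject H0.

W+ = 29.5, W- = 36.5, W = min = 29.5, p = 0.753886, fail to reject H0.


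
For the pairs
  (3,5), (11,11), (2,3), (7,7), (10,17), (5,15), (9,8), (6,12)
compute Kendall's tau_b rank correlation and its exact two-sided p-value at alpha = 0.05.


Step 1: Enumerate the 28 unordered pairs (i,j) with i<j and classify each by sign(x_j-x_i) * sign(y_j-y_i).
  (1,2):dx=+8,dy=+6->C; (1,3):dx=-1,dy=-2->C; (1,4):dx=+4,dy=+2->C; (1,5):dx=+7,dy=+12->C
  (1,6):dx=+2,dy=+10->C; (1,7):dx=+6,dy=+3->C; (1,8):dx=+3,dy=+7->C; (2,3):dx=-9,dy=-8->C
  (2,4):dx=-4,dy=-4->C; (2,5):dx=-1,dy=+6->D; (2,6):dx=-6,dy=+4->D; (2,7):dx=-2,dy=-3->C
  (2,8):dx=-5,dy=+1->D; (3,4):dx=+5,dy=+4->C; (3,5):dx=+8,dy=+14->C; (3,6):dx=+3,dy=+12->C
  (3,7):dx=+7,dy=+5->C; (3,8):dx=+4,dy=+9->C; (4,5):dx=+3,dy=+10->C; (4,6):dx=-2,dy=+8->D
  (4,7):dx=+2,dy=+1->C; (4,8):dx=-1,dy=+5->D; (5,6):dx=-5,dy=-2->C; (5,7):dx=-1,dy=-9->C
  (5,8):dx=-4,dy=-5->C; (6,7):dx=+4,dy=-7->D; (6,8):dx=+1,dy=-3->D; (7,8):dx=-3,dy=+4->D
Step 2: C = 20, D = 8, total pairs = 28.
Step 3: tau = (C - D)/(n(n-1)/2) = (20 - 8)/28 = 0.428571.
Step 4: Exact two-sided p-value (enumerate n! = 40320 permutations of y under H0): p = 0.178869.
Step 5: alpha = 0.05. fail to reject H0.

tau_b = 0.4286 (C=20, D=8), p = 0.178869, fail to reject H0.


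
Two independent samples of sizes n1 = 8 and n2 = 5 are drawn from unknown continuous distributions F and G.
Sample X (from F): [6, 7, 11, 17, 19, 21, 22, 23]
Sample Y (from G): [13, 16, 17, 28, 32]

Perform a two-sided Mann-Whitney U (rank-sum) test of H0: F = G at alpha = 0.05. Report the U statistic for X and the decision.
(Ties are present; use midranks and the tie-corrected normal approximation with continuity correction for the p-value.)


Step 1: Combine and sort all 13 observations; assign midranks.
sorted (value, group): (6,X), (7,X), (11,X), (13,Y), (16,Y), (17,X), (17,Y), (19,X), (21,X), (22,X), (23,X), (28,Y), (32,Y)
ranks: 6->1, 7->2, 11->3, 13->4, 16->5, 17->6.5, 17->6.5, 19->8, 21->9, 22->10, 23->11, 28->12, 32->13
Step 2: Rank sum for X: R1 = 1 + 2 + 3 + 6.5 + 8 + 9 + 10 + 11 = 50.5.
Step 3: U_X = R1 - n1(n1+1)/2 = 50.5 - 8*9/2 = 50.5 - 36 = 14.5.
       U_Y = n1*n2 - U_X = 40 - 14.5 = 25.5.
Step 4: Ties are present, so use the tie-corrected normal approximation (with continuity correction) for the p-value.
Step 5: p-value = 0.463600; compare to alpha = 0.05. fail to reject H0.

U_X = 14.5, p = 0.463600, fail to reject H0 at alpha = 0.05.


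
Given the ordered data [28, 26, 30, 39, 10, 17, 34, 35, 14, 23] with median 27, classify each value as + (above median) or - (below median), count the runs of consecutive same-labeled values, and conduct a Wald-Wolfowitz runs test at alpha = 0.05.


Step 1: Compute median = 27; label A = above, B = below.
Labels in order: ABAABBAABB  (n_A = 5, n_B = 5)
Step 2: Count runs R = 6.
Step 3: Under H0 (random ordering), E[R] = 2*n_A*n_B/(n_A+n_B) + 1 = 2*5*5/10 + 1 = 6.0000.
        Var[R] = 2*n_A*n_B*(2*n_A*n_B - n_A - n_B) / ((n_A+n_B)^2 * (n_A+n_B-1)) = 2000/900 = 2.2222.
        SD[R] = 1.4907.
Step 4: R = E[R], so z = 0 with no continuity correction.
Step 5: Two-sided p-value via normal approximation = 2*(1 - Phi(|z|)) = 1.000000.
Step 6: alpha = 0.05. fail to reject H0.

R = 6, z = 0.0000, p = 1.000000, fail to reject H0.


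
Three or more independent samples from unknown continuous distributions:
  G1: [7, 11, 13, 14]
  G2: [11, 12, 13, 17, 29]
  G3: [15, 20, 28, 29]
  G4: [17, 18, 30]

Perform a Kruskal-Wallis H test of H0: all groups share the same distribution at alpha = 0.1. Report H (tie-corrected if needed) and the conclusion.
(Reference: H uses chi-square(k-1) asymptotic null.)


Step 1: Combine all N = 16 observations and assign midranks.
sorted (value, group, rank): (7,G1,1), (11,G1,2.5), (11,G2,2.5), (12,G2,4), (13,G1,5.5), (13,G2,5.5), (14,G1,7), (15,G3,8), (17,G2,9.5), (17,G4,9.5), (18,G4,11), (20,G3,12), (28,G3,13), (29,G2,14.5), (29,G3,14.5), (30,G4,16)
Step 2: Sum ranks within each group.
R_1 = 16 (n_1 = 4)
R_2 = 36 (n_2 = 5)
R_3 = 47.5 (n_3 = 4)
R_4 = 36.5 (n_4 = 3)
Step 3: H = 12/(N(N+1)) * sum(R_i^2/n_i) - 3(N+1)
     = 12/(16*17) * (16^2/4 + 36^2/5 + 47.5^2/4 + 36.5^2/3) - 3*17
     = 0.044118 * 1331.35 - 51
     = 7.735846.
Step 4: Ties present; correction factor C = 1 - 24/(16^3 - 16) = 0.994118. Corrected H = 7.735846 / 0.994118 = 7.781620.
Step 5: Under H0, H ~ chi^2(3); p-value = 0.050747.
Step 6: alpha = 0.1. reject H0.

H = 7.7816, df = 3, p = 0.050747, reject H0.


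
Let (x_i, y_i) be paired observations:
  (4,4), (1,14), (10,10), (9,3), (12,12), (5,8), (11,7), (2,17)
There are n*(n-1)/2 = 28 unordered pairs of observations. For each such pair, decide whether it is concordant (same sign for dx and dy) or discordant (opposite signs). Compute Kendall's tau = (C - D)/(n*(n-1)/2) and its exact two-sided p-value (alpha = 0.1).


Step 1: Enumerate the 28 unordered pairs (i,j) with i<j and classify each by sign(x_j-x_i) * sign(y_j-y_i).
  (1,2):dx=-3,dy=+10->D; (1,3):dx=+6,dy=+6->C; (1,4):dx=+5,dy=-1->D; (1,5):dx=+8,dy=+8->C
  (1,6):dx=+1,dy=+4->C; (1,7):dx=+7,dy=+3->C; (1,8):dx=-2,dy=+13->D; (2,3):dx=+9,dy=-4->D
  (2,4):dx=+8,dy=-11->D; (2,5):dx=+11,dy=-2->D; (2,6):dx=+4,dy=-6->D; (2,7):dx=+10,dy=-7->D
  (2,8):dx=+1,dy=+3->C; (3,4):dx=-1,dy=-7->C; (3,5):dx=+2,dy=+2->C; (3,6):dx=-5,dy=-2->C
  (3,7):dx=+1,dy=-3->D; (3,8):dx=-8,dy=+7->D; (4,5):dx=+3,dy=+9->C; (4,6):dx=-4,dy=+5->D
  (4,7):dx=+2,dy=+4->C; (4,8):dx=-7,dy=+14->D; (5,6):dx=-7,dy=-4->C; (5,7):dx=-1,dy=-5->C
  (5,8):dx=-10,dy=+5->D; (6,7):dx=+6,dy=-1->D; (6,8):dx=-3,dy=+9->D; (7,8):dx=-9,dy=+10->D
Step 2: C = 12, D = 16, total pairs = 28.
Step 3: tau = (C - D)/(n(n-1)/2) = (12 - 16)/28 = -0.142857.
Step 4: Exact two-sided p-value (enumerate n! = 40320 permutations of y under H0): p = 0.719544.
Step 5: alpha = 0.1. fail to reject H0.

tau_b = -0.1429 (C=12, D=16), p = 0.719544, fail to reject H0.


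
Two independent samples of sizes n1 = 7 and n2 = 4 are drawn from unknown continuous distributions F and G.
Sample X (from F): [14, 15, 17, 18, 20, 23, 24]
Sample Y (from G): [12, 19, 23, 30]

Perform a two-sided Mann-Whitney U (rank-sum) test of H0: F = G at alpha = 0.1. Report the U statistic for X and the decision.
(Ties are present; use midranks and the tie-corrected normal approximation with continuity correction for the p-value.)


Step 1: Combine and sort all 11 observations; assign midranks.
sorted (value, group): (12,Y), (14,X), (15,X), (17,X), (18,X), (19,Y), (20,X), (23,X), (23,Y), (24,X), (30,Y)
ranks: 12->1, 14->2, 15->3, 17->4, 18->5, 19->6, 20->7, 23->8.5, 23->8.5, 24->10, 30->11
Step 2: Rank sum for X: R1 = 2 + 3 + 4 + 5 + 7 + 8.5 + 10 = 39.5.
Step 3: U_X = R1 - n1(n1+1)/2 = 39.5 - 7*8/2 = 39.5 - 28 = 11.5.
       U_Y = n1*n2 - U_X = 28 - 11.5 = 16.5.
Step 4: Ties are present, so use the tie-corrected normal approximation (with continuity correction) for the p-value.
Step 5: p-value = 0.704817; compare to alpha = 0.1. fail to reject H0.

U_X = 11.5, p = 0.704817, fail to reject H0 at alpha = 0.1.


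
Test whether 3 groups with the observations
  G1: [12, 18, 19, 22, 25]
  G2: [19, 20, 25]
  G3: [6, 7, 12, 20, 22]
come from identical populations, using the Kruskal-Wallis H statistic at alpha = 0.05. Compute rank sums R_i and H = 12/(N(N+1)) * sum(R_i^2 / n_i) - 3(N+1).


Step 1: Combine all N = 13 observations and assign midranks.
sorted (value, group, rank): (6,G3,1), (7,G3,2), (12,G1,3.5), (12,G3,3.5), (18,G1,5), (19,G1,6.5), (19,G2,6.5), (20,G2,8.5), (20,G3,8.5), (22,G1,10.5), (22,G3,10.5), (25,G1,12.5), (25,G2,12.5)
Step 2: Sum ranks within each group.
R_1 = 38 (n_1 = 5)
R_2 = 27.5 (n_2 = 3)
R_3 = 25.5 (n_3 = 5)
Step 3: H = 12/(N(N+1)) * sum(R_i^2/n_i) - 3(N+1)
     = 12/(13*14) * (38^2/5 + 27.5^2/3 + 25.5^2/5) - 3*14
     = 0.065934 * 670.933 - 42
     = 2.237363.
Step 4: Ties present; correction factor C = 1 - 30/(13^3 - 13) = 0.986264. Corrected H = 2.237363 / 0.986264 = 2.268524.
Step 5: Under H0, H ~ chi^2(2); p-value = 0.321659.
Step 6: alpha = 0.05. fail to reject H0.

H = 2.2685, df = 2, p = 0.321659, fail to reject H0.


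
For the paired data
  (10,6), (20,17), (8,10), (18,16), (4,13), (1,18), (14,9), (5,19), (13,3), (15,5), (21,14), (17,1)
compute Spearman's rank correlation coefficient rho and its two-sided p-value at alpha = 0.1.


Step 1: Rank x and y separately (midranks; no ties here).
rank(x): 10->5, 20->11, 8->4, 18->10, 4->2, 1->1, 14->7, 5->3, 13->6, 15->8, 21->12, 17->9
rank(y): 6->4, 17->10, 10->6, 16->9, 13->7, 18->11, 9->5, 19->12, 3->2, 5->3, 14->8, 1->1
Step 2: d_i = R_x(i) - R_y(i); compute d_i^2.
  (5-4)^2=1, (11-10)^2=1, (4-6)^2=4, (10-9)^2=1, (2-7)^2=25, (1-11)^2=100, (7-5)^2=4, (3-12)^2=81, (6-2)^2=16, (8-3)^2=25, (12-8)^2=16, (9-1)^2=64
sum(d^2) = 338.
Step 3: rho = 1 - 6*338 / (12*(12^2 - 1)) = 1 - 2028/1716 = -0.181818.
Step 4: Under H0, t = rho * sqrt((n-2)/(1-rho^2)) = -0.5847 ~ t(10).
Step 5: Two-sided p-value from the t-distribution with 10 df = 0.571701.
Step 6: alpha = 0.1. fail to reject H0.

rho = -0.1818, p = 0.571701, fail to reject H0 at alpha = 0.1.


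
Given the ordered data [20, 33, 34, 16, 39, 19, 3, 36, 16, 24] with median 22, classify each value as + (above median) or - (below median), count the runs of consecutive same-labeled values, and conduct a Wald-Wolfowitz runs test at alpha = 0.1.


Step 1: Compute median = 22; label A = above, B = below.
Labels in order: BAABABBABA  (n_A = 5, n_B = 5)
Step 2: Count runs R = 8.
Step 3: Under H0 (random ordering), E[R] = 2*n_A*n_B/(n_A+n_B) + 1 = 2*5*5/10 + 1 = 6.0000.
        Var[R] = 2*n_A*n_B*(2*n_A*n_B - n_A - n_B) / ((n_A+n_B)^2 * (n_A+n_B-1)) = 2000/900 = 2.2222.
        SD[R] = 1.4907.
Step 4: Continuity-corrected z = (R - 0.5 - E[R]) / SD[R] = (8 - 0.5 - 6.0000) / 1.4907 = 1.0062.
Step 5: Two-sided p-value via normal approximation = 2*(1 - Phi(|z|)) = 0.314305.
Step 6: alpha = 0.1. fail to reject H0.

R = 8, z = 1.0062, p = 0.314305, fail to reject H0.


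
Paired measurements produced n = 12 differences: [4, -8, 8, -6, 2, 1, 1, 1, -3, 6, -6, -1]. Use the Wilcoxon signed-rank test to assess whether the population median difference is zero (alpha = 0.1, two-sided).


Step 1: Drop any zero differences (none here) and take |d_i|.
|d| = [4, 8, 8, 6, 2, 1, 1, 1, 3, 6, 6, 1]
Step 2: Midrank |d_i| (ties get averaged ranks).
ranks: |4|->7, |8|->11.5, |8|->11.5, |6|->9, |2|->5, |1|->2.5, |1|->2.5, |1|->2.5, |3|->6, |6|->9, |6|->9, |1|->2.5
Step 3: Attach original signs; sum ranks with positive sign and with negative sign.
W+ = 7 + 11.5 + 5 + 2.5 + 2.5 + 2.5 + 9 = 40
W- = 11.5 + 9 + 6 + 9 + 2.5 = 38
(Check: W+ + W- = 78 should equal n(n+1)/2 = 78.)
Step 4: Test statistic W = min(W+, W-) = 38.
Step 5: Ties in |d|, so use the tie-corrected normal approximation.
        E[W] = n(n+1)/4 = 12*13/4 = 39.
        Tie groups: |d|=1 (t=4), |d|=6 (t=3), |d|=8 (t=2); sum(t^3 - t) = 90.
        Var[W] = n(n+1)(2n+1)/24 - sum(t^3-t)/48 = 3900/24 - 90/48 = 160.625.
        z = (W - E[W]) / sqrt(Var[W]) = (38 - 39) / 12.6738 = -0.0789.
        Two-sided p = 2*Phi(z) = 0.937110.
Step 6: alpha = 0.1. fail to reject H0.

W+ = 40, W- = 38, W = min = 38, p = 0.937110, fail to reject H0.


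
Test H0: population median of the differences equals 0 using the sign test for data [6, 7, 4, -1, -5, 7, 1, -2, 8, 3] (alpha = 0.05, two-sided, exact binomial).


Step 1: Discard zero differences. Original n = 10; n_eff = number of nonzero differences = 10.
Nonzero differences (with sign): +6, +7, +4, -1, -5, +7, +1, -2, +8, +3
Step 2: Count signs: positive = 7, negative = 3.
Step 3: Under H0: P(positive) = 0.5, so the number of positives S ~ Bin(10, 0.5).
Step 4: Two-sided exact p-value = sum of Bin(10,0.5) probabilities at or below the observed probability = 0.343750.
Step 5: alpha = 0.05. fail to reject H0.

n_eff = 10, pos = 7, neg = 3, p = 0.343750, fail to reject H0.


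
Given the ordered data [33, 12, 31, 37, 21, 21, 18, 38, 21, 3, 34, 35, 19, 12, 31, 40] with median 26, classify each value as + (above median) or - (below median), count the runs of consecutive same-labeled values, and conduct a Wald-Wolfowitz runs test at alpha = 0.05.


Step 1: Compute median = 26; label A = above, B = below.
Labels in order: ABAABBBABBAABBAA  (n_A = 8, n_B = 8)
Step 2: Count runs R = 9.
Step 3: Under H0 (random ordering), E[R] = 2*n_A*n_B/(n_A+n_B) + 1 = 2*8*8/16 + 1 = 9.0000.
        Var[R] = 2*n_A*n_B*(2*n_A*n_B - n_A - n_B) / ((n_A+n_B)^2 * (n_A+n_B-1)) = 14336/3840 = 3.7333.
        SD[R] = 1.9322.
Step 4: R = E[R], so z = 0 with no continuity correction.
Step 5: Two-sided p-value via normal approximation = 2*(1 - Phi(|z|)) = 1.000000.
Step 6: alpha = 0.05. fail to reject H0.

R = 9, z = 0.0000, p = 1.000000, fail to reject H0.
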